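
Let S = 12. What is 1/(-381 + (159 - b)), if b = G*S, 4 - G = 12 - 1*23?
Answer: -1/402 ≈ -0.0024876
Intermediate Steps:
G = 15 (G = 4 - (12 - 1*23) = 4 - (12 - 23) = 4 - 1*(-11) = 4 + 11 = 15)
b = 180 (b = 15*12 = 180)
1/(-381 + (159 - b)) = 1/(-381 + (159 - 1*180)) = 1/(-381 + (159 - 180)) = 1/(-381 - 21) = 1/(-402) = -1/402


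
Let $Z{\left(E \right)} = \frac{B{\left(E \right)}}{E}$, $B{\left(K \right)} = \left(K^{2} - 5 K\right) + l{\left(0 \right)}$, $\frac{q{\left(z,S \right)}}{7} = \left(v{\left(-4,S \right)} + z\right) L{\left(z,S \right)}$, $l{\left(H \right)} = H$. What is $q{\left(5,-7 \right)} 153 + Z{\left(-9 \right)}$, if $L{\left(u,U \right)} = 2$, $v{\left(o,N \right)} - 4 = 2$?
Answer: $23548$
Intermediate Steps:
$v{\left(o,N \right)} = 6$ ($v{\left(o,N \right)} = 4 + 2 = 6$)
$q{\left(z,S \right)} = 84 + 14 z$ ($q{\left(z,S \right)} = 7 \left(6 + z\right) 2 = 7 \left(12 + 2 z\right) = 84 + 14 z$)
$B{\left(K \right)} = K^{2} - 5 K$ ($B{\left(K \right)} = \left(K^{2} - 5 K\right) + 0 = K^{2} - 5 K$)
$Z{\left(E \right)} = -5 + E$ ($Z{\left(E \right)} = \frac{E \left(-5 + E\right)}{E} = -5 + E$)
$q{\left(5,-7 \right)} 153 + Z{\left(-9 \right)} = \left(84 + 14 \cdot 5\right) 153 - 14 = \left(84 + 70\right) 153 - 14 = 154 \cdot 153 - 14 = 23562 - 14 = 23548$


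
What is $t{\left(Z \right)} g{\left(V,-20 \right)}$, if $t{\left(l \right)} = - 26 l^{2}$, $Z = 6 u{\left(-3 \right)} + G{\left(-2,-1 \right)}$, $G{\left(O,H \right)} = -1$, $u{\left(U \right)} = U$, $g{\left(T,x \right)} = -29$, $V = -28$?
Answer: $272194$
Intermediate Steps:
$Z = -19$ ($Z = 6 \left(-3\right) - 1 = -18 - 1 = -19$)
$t{\left(Z \right)} g{\left(V,-20 \right)} = - 26 \left(-19\right)^{2} \left(-29\right) = \left(-26\right) 361 \left(-29\right) = \left(-9386\right) \left(-29\right) = 272194$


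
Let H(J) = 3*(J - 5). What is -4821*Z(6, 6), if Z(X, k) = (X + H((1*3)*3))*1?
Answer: -86778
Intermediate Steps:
H(J) = -15 + 3*J (H(J) = 3*(-5 + J) = -15 + 3*J)
Z(X, k) = 12 + X (Z(X, k) = (X + (-15 + 3*((1*3)*3)))*1 = (X + (-15 + 3*(3*3)))*1 = (X + (-15 + 3*9))*1 = (X + (-15 + 27))*1 = (X + 12)*1 = (12 + X)*1 = 12 + X)
-4821*Z(6, 6) = -4821*(12 + 6) = -4821*18 = -86778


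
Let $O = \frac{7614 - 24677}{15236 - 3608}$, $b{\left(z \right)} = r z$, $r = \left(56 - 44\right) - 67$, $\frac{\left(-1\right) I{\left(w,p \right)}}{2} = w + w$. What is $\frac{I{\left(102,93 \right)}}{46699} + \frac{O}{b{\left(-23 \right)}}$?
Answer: $- \frac{399898141}{40406776740} \approx -0.0098968$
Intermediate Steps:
$I{\left(w,p \right)} = - 4 w$ ($I{\left(w,p \right)} = - 2 \left(w + w\right) = - 2 \cdot 2 w = - 4 w$)
$r = -55$ ($r = 12 - 67 = -55$)
$b{\left(z \right)} = - 55 z$
$O = - \frac{17063}{11628} \approx -1.4674$
$\frac{I{\left(102,93 \right)}}{46699} + \frac{O}{b{\left(-23 \right)}} = \frac{\left(-4\right) 102}{46699} - \frac{17063}{11628 \left(\left(-55\right) \left(-23\right)\right)} = \left(-408\right) \frac{1}{46699} - \frac{17063}{11628 \cdot 1265} = - \frac{24}{2747} - \frac{17063}{14709420} = - \frac{399898141}{40406776740}$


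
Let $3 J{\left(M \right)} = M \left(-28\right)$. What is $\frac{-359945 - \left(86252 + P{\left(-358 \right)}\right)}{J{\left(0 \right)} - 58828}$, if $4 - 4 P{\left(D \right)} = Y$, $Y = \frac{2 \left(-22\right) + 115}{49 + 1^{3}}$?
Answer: $\frac{89239529}{11765600} \approx 7.5848$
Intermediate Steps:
$J{\left(M \right)} = - \frac{28 M}{3}$ ($J{\left(M \right)} = \frac{M \left(-28\right)}{3} = \frac{\left(-28\right) M}{3} = - \frac{28 M}{3}$)
$Y = \frac{71}{50}$ ($Y = \frac{-44 + 115}{49 + 1} = \frac{71}{50} \approx 1.42$)
$P{\left(D \right)} = \frac{129}{200}$ ($P{\left(D \right)} = 1 - \frac{71}{200} = \frac{129}{200}$)
$\frac{-359945 - \left(86252 + P{\left(-358 \right)}\right)}{J{\left(0 \right)} - 58828} = \frac{-359945 - \frac{17250529}{200}}{\left(- \frac{28}{3}\right) 0 - 58828} = \frac{-359945 - \frac{17250529}{200}}{0 - 58828} = \frac{-359945 - \frac{17250529}{200}}{-58828} = \left(- \frac{89239529}{200}\right) \left(- \frac{1}{58828}\right) = \frac{89239529}{11765600}$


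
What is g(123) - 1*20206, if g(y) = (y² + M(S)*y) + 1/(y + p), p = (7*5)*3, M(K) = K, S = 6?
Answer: -989291/228 ≈ -4339.0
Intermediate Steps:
p = 105 (p = 35*3 = 105)
g(y) = y² + 1/(105 + y) + 6*y (g(y) = (y² + 6*y) + 1/(y + 105) = (y² + 6*y) + 1/(105 + y) = y² + 1/(105 + y) + 6*y)
g(123) - 1*20206 = (1 + 123³ + 111*123² + 630*123)/(105 + 123) - 1*20206 = (1 + 1860867 + 111*15129 + 77490)/228 - 20206 = (1 + 1860867 + 1679319 + 77490)/228 - 20206 = (1/228)*3617677 - 20206 = 3617677/228 - 20206 = -989291/228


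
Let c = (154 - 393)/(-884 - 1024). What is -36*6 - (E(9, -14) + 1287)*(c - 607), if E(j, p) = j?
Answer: 41673564/53 ≈ 7.8629e+5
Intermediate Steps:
c = 239/1908 (c = -239/(-1908) = -239*(-1/1908) = 239/1908 ≈ 0.12526)
-36*6 - (E(9, -14) + 1287)*(c - 607) = -36*6 - (9 + 1287)*(239/1908 - 607) = -216 - 1296*(-1157917)/1908 = -216 - 1*(-41685012/53) = -216 + 41685012/53 = 41673564/53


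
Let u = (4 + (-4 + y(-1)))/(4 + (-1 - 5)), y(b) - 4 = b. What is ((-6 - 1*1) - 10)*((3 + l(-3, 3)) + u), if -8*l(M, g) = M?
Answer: -255/8 ≈ -31.875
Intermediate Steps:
l(M, g) = -M/8
y(b) = 4 + b
u = -3/2 (u = (4 + (-4 + (4 - 1)))/(4 + (-1 - 5)) = (4 + (-4 + 3))/(4 - 6) = (4 - 1)/(-2) = 3*(-½) = -3/2 ≈ -1.5000)
((-6 - 1*1) - 10)*((3 + l(-3, 3)) + u) = ((-6 - 1*1) - 10)*((3 - ⅛*(-3)) - 3/2) = ((-6 - 1) - 10)*((3 + 3/8) - 3/2) = (-7 - 10)*(27/8 - 3/2) = -17*15/8 = -255/8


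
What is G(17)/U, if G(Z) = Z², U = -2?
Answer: -289/2 ≈ -144.50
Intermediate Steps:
G(17)/U = 17²/(-2) = -½*289 = -289/2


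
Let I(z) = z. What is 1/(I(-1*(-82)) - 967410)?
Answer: -1/967328 ≈ -1.0338e-6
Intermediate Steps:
1/(I(-1*(-82)) - 967410) = 1/(-1*(-82) - 967410) = 1/(82 - 967410) = 1/(-967328) = -1/967328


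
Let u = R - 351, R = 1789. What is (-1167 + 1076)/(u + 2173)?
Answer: -91/3611 ≈ -0.025201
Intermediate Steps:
u = 1438 (u = 1789 - 351 = 1438)
(-1167 + 1076)/(u + 2173) = (-1167 + 1076)/(1438 + 2173) = -91/3611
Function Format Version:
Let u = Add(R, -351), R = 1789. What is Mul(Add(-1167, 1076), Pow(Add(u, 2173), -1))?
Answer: Rational(-91, 3611) ≈ -0.025201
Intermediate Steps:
u = 1438 (u = Add(1789, -351) = 1438)
Mul(Add(-1167, 1076), Pow(Add(u, 2173), -1)) = Mul(Add(-1167, 1076), Pow(Add(1438, 2173), -1)) = Mul(-91, Pow(3611, -1)) = Mul(-91, Rational(1, 3611)) = Rational(-91, 3611)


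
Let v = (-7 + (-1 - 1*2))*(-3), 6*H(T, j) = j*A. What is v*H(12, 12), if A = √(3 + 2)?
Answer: 60*√5 ≈ 134.16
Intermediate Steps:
A = √5 ≈ 2.2361
H(T, j) = j*√5/6 (H(T, j) = (j*√5)/6 = j*√5/6)
v = 30 (v = (-7 + (-1 - 2))*(-3) = (-7 - 3)*(-3) = -10*(-3) = 30)
v*H(12, 12) = 30*((⅙)*12*√5) = 30*(2*√5) = 60*√5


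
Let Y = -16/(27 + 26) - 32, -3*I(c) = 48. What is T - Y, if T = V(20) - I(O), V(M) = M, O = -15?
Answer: 3620/53 ≈ 68.302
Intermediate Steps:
I(c) = -16 (I(c) = -1/3*48 = -16)
Y = -1712/53 (Y = -16/53 - 32 = -1712/53 ≈ -32.302)
T = 36 (T = 20 - 1*(-16) = 20 + 16 = 36)
T - Y = 36 - 1*(-1712/53) = 36 + 1712/53 = 3620/53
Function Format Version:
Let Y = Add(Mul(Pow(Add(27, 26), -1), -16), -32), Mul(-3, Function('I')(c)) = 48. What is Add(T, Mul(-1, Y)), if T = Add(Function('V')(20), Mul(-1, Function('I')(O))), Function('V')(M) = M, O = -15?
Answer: Rational(3620, 53) ≈ 68.302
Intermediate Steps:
Function('I')(c) = -16 (Function('I')(c) = Mul(Rational(-1, 3), 48) = -16)
Y = Rational(-1712, 53) (Y = Add(Mul(Pow(53, -1), -16), -32) = Add(Mul(Rational(1, 53), -16), -32) = Add(Rational(-16, 53), -32) = Rational(-1712, 53) ≈ -32.302)
T = 36 (T = Add(20, Mul(-1, -16)) = Add(20, 16) = 36)
Add(T, Mul(-1, Y)) = Add(36, Mul(-1, Rational(-1712, 53))) = Add(36, Rational(1712, 53)) = Rational(3620, 53)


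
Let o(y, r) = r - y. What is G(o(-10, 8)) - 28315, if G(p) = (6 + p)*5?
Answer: -28195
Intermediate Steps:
G(p) = 30 + 5*p
G(o(-10, 8)) - 28315 = (30 + 5*(8 - 1*(-10))) - 28315 = (30 + 5*(8 + 10)) - 28315 = (30 + 5*18) - 28315 = (30 + 90) - 28315 = 120 - 28315 = -28195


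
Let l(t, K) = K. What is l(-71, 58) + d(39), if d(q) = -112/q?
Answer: 2150/39 ≈ 55.128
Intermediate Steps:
l(-71, 58) + d(39) = 58 - 112/39 = 2150/39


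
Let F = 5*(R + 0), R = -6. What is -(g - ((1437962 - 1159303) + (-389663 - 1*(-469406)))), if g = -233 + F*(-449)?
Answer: 345165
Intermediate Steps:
F = -30 (F = 5*(-6 + 0) = 5*(-6) = -30)
g = 13237 (g = -233 - 30*(-449) = -233 + 13470 = 13237)
-(g - ((1437962 - 1159303) + (-389663 - 1*(-469406)))) = -(13237 - ((1437962 - 1159303) + (-389663 - 1*(-469406)))) = -(13237 - (278659 + (-389663 + 469406))) = -(13237 - (278659 + 79743)) = -(13237 - 1*358402) = -(13237 - 358402) = -1*(-345165) = 345165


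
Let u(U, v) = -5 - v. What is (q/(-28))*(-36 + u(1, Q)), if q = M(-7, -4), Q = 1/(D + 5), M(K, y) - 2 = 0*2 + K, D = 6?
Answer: -565/77 ≈ -7.3377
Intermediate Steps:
M(K, y) = 2 + K (M(K, y) = 2 + (0*2 + K) = 2 + (0 + K) = 2 + K)
Q = 1/11 (Q = 1/(6 + 5) = 1/11 ≈ 0.090909)
q = -5 (q = 2 - 7 = -5)
(q/(-28))*(-36 + u(1, Q)) = (-5/(-28))*(-36 + (-5 - 1*1/11)) = (-5*(-1/28))*(-36 + (-5 - 1/11)) = 5*(-36 - 56/11)/28 = (5/28)*(-452/11) = -565/77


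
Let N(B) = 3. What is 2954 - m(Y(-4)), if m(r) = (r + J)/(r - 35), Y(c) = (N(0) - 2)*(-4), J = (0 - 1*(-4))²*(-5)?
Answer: 38374/13 ≈ 2951.8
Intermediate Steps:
J = -80 (J = (0 + 4)²*(-5) = 4²*(-5) = 16*(-5) = -80)
Y(c) = -4 (Y(c) = (3 - 2)*(-4) = 1*(-4) = -4)
m(r) = (-80 + r)/(-35 + r) (m(r) = (r - 80)/(r - 35) = (-80 + r)/(-35 + r))
2954 - m(Y(-4)) = 2954 - (-80 - 4)/(-35 - 4) = 2954 - (-84)/(-39) = 2954 - (-1)*(-84)/39 = 2954 - 1*28/13 = 2954 - 28/13 = 38374/13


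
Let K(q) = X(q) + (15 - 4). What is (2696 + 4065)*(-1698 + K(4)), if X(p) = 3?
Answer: -11385524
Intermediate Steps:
K(q) = 14 (K(q) = 3 + (15 - 4) = 3 + 11 = 14)
(2696 + 4065)*(-1698 + K(4)) = (2696 + 4065)*(-1698 + 14) = 6761*(-1684) = -11385524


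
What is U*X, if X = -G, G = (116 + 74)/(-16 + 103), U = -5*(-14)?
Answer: -13300/87 ≈ -152.87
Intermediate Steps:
U = 70
G = 190/87 ≈ 2.1839
X = -190/87 (X = -1*190/87 = -190/87 ≈ -2.1839)
U*X = 70*(-190/87) = -13300/87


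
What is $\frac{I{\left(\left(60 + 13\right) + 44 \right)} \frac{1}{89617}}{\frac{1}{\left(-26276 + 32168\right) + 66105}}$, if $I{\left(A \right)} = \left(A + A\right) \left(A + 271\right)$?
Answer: $\frac{6536751624}{89617} \approx 72941.0$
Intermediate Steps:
$I{\left(A \right)} = 2 A \left(271 + A\right)$
$\frac{I{\left(\left(60 + 13\right) + 44 \right)} \frac{1}{89617}}{\frac{1}{\left(-26276 + 32168\right) + 66105}} = \frac{2 \left(\left(60 + 13\right) + 44\right) \left(271 + \left(\left(60 + 13\right) + 44\right)\right) \frac{1}{89617}}{\frac{1}{\left(-26276 + 32168\right) + 66105}} = \frac{2 \left(73 + 44\right) \left(271 + \left(73 + 44\right)\right) \frac{1}{89617}}{\frac{1}{5892 + 66105}} = \frac{2 \cdot 117 \left(271 + 117\right) \frac{1}{89617}}{\frac{1}{71997}} = 2 \cdot 117 \cdot 388 \cdot \frac{1}{89617} \frac{1}{\frac{1}{71997}} = 90792 \cdot \frac{1}{89617} \cdot 71997 = \frac{90792}{89617} \cdot 71997 = \frac{6536751624}{89617}$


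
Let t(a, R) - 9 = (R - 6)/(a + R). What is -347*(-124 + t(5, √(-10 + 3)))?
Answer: 1284941/32 - 3817*I*√7/32 ≈ 40154.0 - 315.59*I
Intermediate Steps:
t(a, R) = 9 + (-6 + R)/(R + a) (t(a, R) = 9 + (R - 6)/(a + R) = 9 + (-6 + R)/(R + a))
-347*(-124 + t(5, √(-10 + 3))) = -347*(-124 + (-6 + 9*5 + 10*√(-10 + 3))/(√(-10 + 3) + 5)) = -347*(-124 + (-6 + 45 + 10*√(-7))/(√(-7) + 5)) = -347*(-124 + (-6 + 45 + 10*(I*√7))/(I*√7 + 5)) = -347*(-124 + (-6 + 45 + 10*I*√7)/(5 + I*√7)) = -347*(-124 + (39 + 10*I*√7)/(5 + I*√7)) = 43028 - 347*(39 + 10*I*√7)/(5 + I*√7)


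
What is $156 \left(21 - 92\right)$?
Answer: $-11076$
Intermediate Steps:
$156 \left(21 - 92\right) = 156 \left(-71\right) = -11076$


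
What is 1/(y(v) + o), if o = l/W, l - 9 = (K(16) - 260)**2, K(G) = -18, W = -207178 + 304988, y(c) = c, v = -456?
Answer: -97810/44524067 ≈ -0.0021968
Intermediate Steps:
W = 97810
l = 77293 (l = 9 + (-18 - 260)**2 = 9 + (-278)**2 = 9 + 77284 = 77293)
o = 77293/97810 ≈ 0.79024
1/(y(v) + o) = 1/(-456 + 77293/97810) = 1/(-44524067/97810) = -97810/44524067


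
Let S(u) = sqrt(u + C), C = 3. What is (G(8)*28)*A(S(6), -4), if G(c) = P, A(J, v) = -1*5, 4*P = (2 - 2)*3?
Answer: 0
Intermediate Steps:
S(u) = sqrt(3 + u) (S(u) = sqrt(u + 3) = sqrt(3 + u))
P = 0 (P = ((2 - 2)*3)/4 = (0*3)/4 = (1/4)*0 = 0)
A(J, v) = -5
G(c) = 0
(G(8)*28)*A(S(6), -4) = (0*28)*(-5) = 0*(-5) = 0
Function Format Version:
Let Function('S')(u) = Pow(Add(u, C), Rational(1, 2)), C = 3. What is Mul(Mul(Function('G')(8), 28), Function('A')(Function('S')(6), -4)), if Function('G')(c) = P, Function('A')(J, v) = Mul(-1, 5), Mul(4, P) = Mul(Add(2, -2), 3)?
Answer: 0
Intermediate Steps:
Function('S')(u) = Pow(Add(3, u), Rational(1, 2)) (Function('S')(u) = Pow(Add(u, 3), Rational(1, 2)) = Pow(Add(3, u), Rational(1, 2)))
P = 0 (P = Mul(Rational(1, 4), Mul(Add(2, -2), 3)) = Mul(Rational(1, 4), Mul(0, 3)) = Mul(Rational(1, 4), 0) = 0)
Function('A')(J, v) = -5
Function('G')(c) = 0
Mul(Mul(Function('G')(8), 28), Function('A')(Function('S')(6), -4)) = Mul(Mul(0, 28), -5) = Mul(0, -5) = 0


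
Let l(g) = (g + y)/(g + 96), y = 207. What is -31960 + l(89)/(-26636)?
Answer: -1064108202/33295 ≈ -31960.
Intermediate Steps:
l(g) = (207 + g)/(96 + g) (l(g) = (g + 207)/(g + 96) = (207 + g)/(96 + g))
-31960 + l(89)/(-26636) = -31960 + ((207 + 89)/(96 + 89))/(-26636) = -31960 + (296/185)*(-1/26636) = -31960 + ((1/185)*296)*(-1/26636) = -31960 + (8/5)*(-1/26636) = -31960 - 2/33295 = -1064108202/33295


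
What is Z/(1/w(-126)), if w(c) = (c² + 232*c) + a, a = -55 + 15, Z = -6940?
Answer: 92968240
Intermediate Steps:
a = -40
w(c) = -40 + c² + 232*c (w(c) = (c² + 232*c) - 40 = -40 + c² + 232*c)
Z/(1/w(-126)) = -6940/(1/(-40 + (-126)² + 232*(-126))) = -6940/(1/(-40 + 15876 - 29232)) = -6940/(1/(-13396)) = -6940/(-1/13396) = -6940*(-13396) = 92968240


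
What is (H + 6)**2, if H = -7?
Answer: 1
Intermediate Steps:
(H + 6)**2 = (-7 + 6)**2 = (-1)**2 = 1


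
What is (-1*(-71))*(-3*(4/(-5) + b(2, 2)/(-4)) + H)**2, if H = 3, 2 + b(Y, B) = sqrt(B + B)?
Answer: 51759/25 ≈ 2070.4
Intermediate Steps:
b(Y, B) = -2 + sqrt(2)*sqrt(B) (b(Y, B) = -2 + sqrt(B + B) = -2 + sqrt(2*B) = -2 + sqrt(2)*sqrt(B))
(-1*(-71))*(-3*(4/(-5) + b(2, 2)/(-4)) + H)**2 = (-1*(-71))*(-3*(4/(-5) + (-2 + sqrt(2)*sqrt(2))/(-4)) + 3)**2 = 71*(-3*(4*(-1/5) + (-2 + 2)*(-1/4)) + 3)**2 = 71*(-3*(-4/5 + 0*(-1/4)) + 3)**2 = 71*(-3*(-4/5 + 0) + 3)**2 = 71*(-3*(-4/5) + 3)**2 = 71*(12/5 + 3)**2 = 71*(27/5)**2 = 71*(729/25) = 51759/25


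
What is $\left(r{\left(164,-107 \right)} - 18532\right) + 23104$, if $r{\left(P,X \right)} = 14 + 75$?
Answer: $4661$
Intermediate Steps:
$r{\left(P,X \right)} = 89$
$\left(r{\left(164,-107 \right)} - 18532\right) + 23104 = \left(89 - 18532\right) + 23104 = -18443 + 23104 = 4661$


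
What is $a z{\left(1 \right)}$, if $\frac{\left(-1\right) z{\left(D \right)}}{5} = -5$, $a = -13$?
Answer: $-325$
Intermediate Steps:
$z{\left(D \right)} = 25$ ($z{\left(D \right)} = \left(-5\right) \left(-5\right) = 25$)
$a z{\left(1 \right)} = \left(-13\right) 25 = -325$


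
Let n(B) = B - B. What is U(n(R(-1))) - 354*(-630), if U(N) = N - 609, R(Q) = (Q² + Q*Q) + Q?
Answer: 222411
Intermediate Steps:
R(Q) = Q + 2*Q² (R(Q) = (Q² + Q²) + Q = 2*Q² + Q = Q + 2*Q²)
n(B) = 0
U(N) = -609 + N
U(n(R(-1))) - 354*(-630) = (-609 + 0) - 354*(-630) = -609 - 1*(-223020) = -609 + 223020 = 222411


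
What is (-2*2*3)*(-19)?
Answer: 228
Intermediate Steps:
(-2*2*3)*(-19) = -4*3*(-19) = -12*(-19) = 228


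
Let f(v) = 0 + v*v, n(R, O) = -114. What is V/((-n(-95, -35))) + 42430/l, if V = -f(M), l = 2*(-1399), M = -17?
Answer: -2822821/159486 ≈ -17.699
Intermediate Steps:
f(v) = v² (f(v) = 0 + v² = v²)
l = -2798
V = -289 (V = -1*(-17)² = -1*289 = -289)
V/((-n(-95, -35))) + 42430/l = -289/((-1*(-114))) + 42430/(-2798) = -289/114 + 42430*(-1/2798) = -289*1/114 - 21215/1399 = -289/114 - 21215/1399 = -2822821/159486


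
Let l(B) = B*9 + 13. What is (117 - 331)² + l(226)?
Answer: 47843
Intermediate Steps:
l(B) = 13 + 9*B (l(B) = 9*B + 13 = 13 + 9*B)
(117 - 331)² + l(226) = (117 - 331)² + (13 + 9*226) = (-214)² + (13 + 2034) = 45796 + 2047 = 47843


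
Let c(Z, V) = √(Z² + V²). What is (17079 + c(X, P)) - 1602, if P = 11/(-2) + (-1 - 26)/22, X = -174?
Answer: 15477 + 2*√917218/11 ≈ 15651.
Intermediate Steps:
P = -74/11 (P = 11*(-½) - 27*1/22 = -11/2 - 27/22 = -74/11 ≈ -6.7273)
c(Z, V) = √(V² + Z²)
(17079 + c(X, P)) - 1602 = (17079 + √((-74/11)² + (-174)²)) - 1602 = (17079 + √(5476/121 + 30276)) - 1602 = (17079 + √(3668872/121)) - 1602 = (17079 + 2*√917218/11) - 1602 = 15477 + 2*√917218/11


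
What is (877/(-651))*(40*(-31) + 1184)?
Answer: 7016/93 ≈ 75.441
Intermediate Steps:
(877/(-651))*(40*(-31) + 1184) = (877*(-1/651))*(-1240 + 1184) = -877/651*(-56) = 7016/93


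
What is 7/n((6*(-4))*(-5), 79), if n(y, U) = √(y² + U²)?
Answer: 7*√20641/20641 ≈ 0.048723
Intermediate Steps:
n(y, U) = √(U² + y²)
7/n((6*(-4))*(-5), 79) = 7/√(79² + ((6*(-4))*(-5))²) = 7/√(6241 + (-24*(-5))²) = 7/√(6241 + 120²) = 7/√(6241 + 14400) = 7/√20641 = (√20641/20641)*7 = 7*√20641/20641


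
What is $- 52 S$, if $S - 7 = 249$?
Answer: $-13312$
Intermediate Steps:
$S = 256$ ($S = 7 + 249 = 256$)
$- 52 S = \left(-52\right) 256 = -13312$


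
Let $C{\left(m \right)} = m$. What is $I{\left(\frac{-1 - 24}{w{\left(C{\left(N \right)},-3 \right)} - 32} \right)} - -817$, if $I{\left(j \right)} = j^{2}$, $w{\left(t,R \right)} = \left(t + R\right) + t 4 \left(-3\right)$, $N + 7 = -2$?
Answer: $\frac{3347057}{4096} \approx 817.15$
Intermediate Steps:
$N = -9$ ($N = -7 - 2 = -9$)
$w{\left(t,R \right)} = R - 11 t$ ($w{\left(t,R \right)} = \left(R + t\right) + 4 t \left(-3\right) = \left(R + t\right) - 12 t = R - 11 t$)
$I{\left(\frac{-1 - 24}{w{\left(C{\left(N \right)},-3 \right)} - 32} \right)} - -817 = \left(\frac{-1 - 24}{\left(-3 - -99\right) - 32}\right)^{2} - -817 = \left(- \frac{25}{\left(-3 + 99\right) - 32}\right)^{2} + 817 = \left(- \frac{25}{96 - 32}\right)^{2} + 817 = \left(- \frac{25}{64}\right)^{2} + 817 = \frac{625}{4096} + 817 = \frac{3347057}{4096}$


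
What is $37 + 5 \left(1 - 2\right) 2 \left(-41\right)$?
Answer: $447$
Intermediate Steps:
$37 + 5 \left(1 - 2\right) 2 \left(-41\right) = 37 + 5 \left(-1\right) 2 \left(-41\right) = 37 + \left(-5\right) 2 \left(-41\right) = 37 - -410 = 37 + 410 = 447$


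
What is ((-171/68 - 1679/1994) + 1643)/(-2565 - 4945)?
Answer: -22232251/101829592 ≈ -0.21833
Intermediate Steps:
((-171/68 - 1679/1994) + 1643)/(-2565 - 4945) = ((-171*1/68 - 1679*1/1994) + 1643)/(-7510) = ((-171/68 - 1679/1994) + 1643)*(-1/7510) = (-227573/67796 + 1643)*(-1/7510) = (111161255/67796)*(-1/7510) = -22232251/101829592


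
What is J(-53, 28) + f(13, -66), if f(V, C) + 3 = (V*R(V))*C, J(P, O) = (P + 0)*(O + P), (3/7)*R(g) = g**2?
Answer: -337016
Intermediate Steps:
R(g) = 7*g**2/3
J(P, O) = P*(O + P)
f(V, C) = -3 + 7*C*V**3/3 (f(V, C) = -3 + (V*(7*V**2/3))*C = -3 + (7*V**3/3)*C = -3 + 7*C*V**3/3)
J(-53, 28) + f(13, -66) = -53*(28 - 53) + (-3 + (7/3)*(-66)*13**3) = -53*(-25) + (-3 + (7/3)*(-66)*2197) = 1325 + (-3 - 338338) = 1325 - 338341 = -337016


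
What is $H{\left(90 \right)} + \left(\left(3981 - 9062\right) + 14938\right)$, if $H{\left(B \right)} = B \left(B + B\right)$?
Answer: $26057$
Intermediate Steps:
$H{\left(B \right)} = 2 B^{2}$ ($H{\left(B \right)} = B 2 B = 2 B^{2}$)
$H{\left(90 \right)} + \left(\left(3981 - 9062\right) + 14938\right) = 2 \cdot 90^{2} + \left(\left(3981 - 9062\right) + 14938\right) = 2 \cdot 8100 + \left(-5081 + 14938\right) = 16200 + 9857 = 26057$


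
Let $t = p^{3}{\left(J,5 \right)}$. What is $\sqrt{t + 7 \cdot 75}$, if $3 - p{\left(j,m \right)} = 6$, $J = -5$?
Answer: $\sqrt{498} \approx 22.316$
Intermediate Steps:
$p{\left(j,m \right)} = -3$ ($p{\left(j,m \right)} = 3 - 6 = -3$)
$t = -27$ ($t = \left(-3\right)^{3} = -27$)
$\sqrt{t + 7 \cdot 75} = \sqrt{-27 + 7 \cdot 75} = \sqrt{-27 + 525} = \sqrt{498}$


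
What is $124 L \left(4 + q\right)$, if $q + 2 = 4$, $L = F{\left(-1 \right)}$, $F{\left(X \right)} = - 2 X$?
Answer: $1488$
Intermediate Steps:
$L = 2$ ($L = \left(-2\right) \left(-1\right) = 2$)
$q = 2$ ($q = -2 + 4 = 2$)
$124 L \left(4 + q\right) = 124 \cdot 2 \left(4 + 2\right) = 124 \cdot 2 \cdot 6 = 124 \cdot 12 = 1488$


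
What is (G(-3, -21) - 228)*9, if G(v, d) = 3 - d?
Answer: -1836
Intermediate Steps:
(G(-3, -21) - 228)*9 = ((3 - 1*(-21)) - 228)*9 = ((3 + 21) - 228)*9 = (24 - 228)*9 = -204*9 = -1836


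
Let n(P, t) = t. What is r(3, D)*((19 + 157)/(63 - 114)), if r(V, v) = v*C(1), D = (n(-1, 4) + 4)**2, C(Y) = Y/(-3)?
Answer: 11264/153 ≈ 73.621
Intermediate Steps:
C(Y) = -Y/3 (C(Y) = Y*(-1/3) = -Y/3)
D = 64 (D = (4 + 4)**2 = 8**2 = 64)
r(V, v) = -v/3 (r(V, v) = v*(-1/3*1) = v*(-1/3) = -v/3)
r(3, D)*((19 + 157)/(63 - 114)) = (-1/3*64)*((19 + 157)/(63 - 114)) = -11264/(3*(-51)) = -11264*(-1)/(3*51) = -64/3*(-176/51) = 11264/153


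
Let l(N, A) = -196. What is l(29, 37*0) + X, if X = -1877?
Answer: -2073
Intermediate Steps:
l(29, 37*0) + X = -196 - 1877 = -2073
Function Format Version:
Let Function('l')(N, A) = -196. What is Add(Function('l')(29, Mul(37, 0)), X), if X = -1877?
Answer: -2073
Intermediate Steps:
Add(Function('l')(29, Mul(37, 0)), X) = Add(-196, -1877) = -2073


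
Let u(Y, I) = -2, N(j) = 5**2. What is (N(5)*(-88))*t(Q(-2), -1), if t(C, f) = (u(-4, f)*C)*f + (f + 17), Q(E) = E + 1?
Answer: -30800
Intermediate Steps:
Q(E) = 1 + E
N(j) = 25
t(C, f) = 17 + f - 2*C*f (t(C, f) = (-2*C)*f + (f + 17) = -2*C*f + (17 + f) = 17 + f - 2*C*f)
(N(5)*(-88))*t(Q(-2), -1) = (25*(-88))*(17 - 1 - 2*(1 - 2)*(-1)) = -2200*(17 - 1 - 2*(-1)*(-1)) = -2200*(17 - 1 - 2) = -2200*14 = -30800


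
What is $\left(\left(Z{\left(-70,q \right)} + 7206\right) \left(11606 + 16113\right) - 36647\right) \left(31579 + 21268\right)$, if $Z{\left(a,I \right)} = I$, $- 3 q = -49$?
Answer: $\frac{31733441418304}{3} \approx 1.0578 \cdot 10^{13}$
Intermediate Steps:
$q = \frac{49}{3}$ ($q = \left(- \frac{1}{3}\right) \left(-49\right) = \frac{49}{3} \approx 16.333$)
$\left(\left(Z{\left(-70,q \right)} + 7206\right) \left(11606 + 16113\right) - 36647\right) \left(31579 + 21268\right) = \left(\left(\frac{49}{3} + 7206\right) \left(11606 + 16113\right) - 36647\right) \left(31579 + 21268\right) = \left(\frac{21667}{3} \cdot 27719 - 36647\right) 52847 = \left(\frac{600587573}{3} - 36647\right) 52847 = \frac{600477632}{3} \cdot 52847 = \frac{31733441418304}{3}$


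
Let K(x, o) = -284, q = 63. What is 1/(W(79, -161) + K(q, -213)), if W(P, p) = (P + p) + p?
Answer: -1/527 ≈ -0.0018975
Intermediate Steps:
W(P, p) = P + 2*p
1/(W(79, -161) + K(q, -213)) = 1/((79 + 2*(-161)) - 284) = 1/((79 - 322) - 284) = 1/(-243 - 284) = 1/(-527) = -1/527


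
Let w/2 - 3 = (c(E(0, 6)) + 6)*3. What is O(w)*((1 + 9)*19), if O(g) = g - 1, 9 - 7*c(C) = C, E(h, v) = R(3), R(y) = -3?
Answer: 68210/7 ≈ 9744.3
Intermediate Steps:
E(h, v) = -3
c(C) = 9/7 - C/7
w = 366/7 (w = 6 + 2*(((9/7 - 1/7*(-3)) + 6)*3) = 6 + 2*(((9/7 + 3/7) + 6)*3) = 6 + 2*((12/7 + 6)*3) = 6 + 2*((54/7)*3) = 6 + 2*(162/7) = 6 + 324/7 = 366/7 ≈ 52.286)
O(g) = -1 + g
O(w)*((1 + 9)*19) = (-1 + 366/7)*((1 + 9)*19) = 359*(10*19)/7 = (359/7)*190 = 68210/7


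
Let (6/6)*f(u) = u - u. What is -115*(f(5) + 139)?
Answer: -15985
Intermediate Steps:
f(u) = 0 (f(u) = u - u = 0)
-115*(f(5) + 139) = -115*(0 + 139) = -115*139 = -15985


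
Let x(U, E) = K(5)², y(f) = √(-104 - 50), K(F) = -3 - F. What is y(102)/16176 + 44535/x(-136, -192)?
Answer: 44535/64 + I*√154/16176 ≈ 695.86 + 0.00076717*I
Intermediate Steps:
y(f) = I*√154 (y(f) = √(-154) = I*√154)
x(U, E) = 64 (x(U, E) = (-3 - 1*5)² = (-3 - 5)² = (-8)² = 64)
y(102)/16176 + 44535/x(-136, -192) = (I*√154)/16176 + 44535/64 = (I*√154)*(1/16176) + 44535*(1/64) = I*√154/16176 + 44535/64 = 44535/64 + I*√154/16176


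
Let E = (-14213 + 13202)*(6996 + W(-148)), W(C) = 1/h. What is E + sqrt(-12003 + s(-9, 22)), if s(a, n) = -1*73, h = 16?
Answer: -113168307/16 + 2*I*sqrt(3019) ≈ -7.073e+6 + 109.89*I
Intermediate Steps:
W(C) = 1/16
s(a, n) = -73
E = -113168307/16 (E = (-14213 + 13202)*(6996 + 1/16) = -1011*111937/16 = -113168307/16 ≈ -7.0730e+6)
E + sqrt(-12003 + s(-9, 22)) = -113168307/16 + sqrt(-12003 - 73) = -113168307/16 + sqrt(-12076) = -113168307/16 + 2*I*sqrt(3019)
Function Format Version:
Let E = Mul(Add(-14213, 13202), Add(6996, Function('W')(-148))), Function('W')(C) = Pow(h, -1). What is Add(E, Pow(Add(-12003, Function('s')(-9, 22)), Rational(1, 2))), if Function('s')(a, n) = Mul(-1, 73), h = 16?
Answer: Add(Rational(-113168307, 16), Mul(2, I, Pow(3019, Rational(1, 2)))) ≈ Add(-7.0730e+6, Mul(109.89, I))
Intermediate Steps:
Function('W')(C) = Rational(1, 16) (Function('W')(C) = Pow(16, -1) = Rational(1, 16))
Function('s')(a, n) = -73
E = Rational(-113168307, 16) (E = Mul(Add(-14213, 13202), Add(6996, Rational(1, 16))) = Mul(-1011, Rational(111937, 16)) = Rational(-113168307, 16) ≈ -7.0730e+6)
Add(E, Pow(Add(-12003, Function('s')(-9, 22)), Rational(1, 2))) = Add(Rational(-113168307, 16), Pow(Add(-12003, -73), Rational(1, 2))) = Add(Rational(-113168307, 16), Pow(-12076, Rational(1, 2))) = Add(Rational(-113168307, 16), Mul(2, I, Pow(3019, Rational(1, 2))))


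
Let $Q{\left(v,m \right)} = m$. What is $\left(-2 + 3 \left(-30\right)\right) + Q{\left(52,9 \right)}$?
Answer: $-83$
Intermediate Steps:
$\left(-2 + 3 \left(-30\right)\right) + Q{\left(52,9 \right)} = \left(-2 + 3 \left(-30\right)\right) + 9 = \left(-2 - 90\right) + 9 = -92 + 9 = -83$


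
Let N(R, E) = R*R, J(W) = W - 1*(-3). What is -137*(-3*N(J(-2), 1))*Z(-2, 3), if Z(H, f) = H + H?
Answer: -1644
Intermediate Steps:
Z(H, f) = 2*H
J(W) = 3 + W (J(W) = W + 3 = 3 + W)
N(R, E) = R²
-137*(-3*N(J(-2), 1))*Z(-2, 3) = -137*(-3*(3 - 2)²)*2*(-2) = -137*(-3*1²)*(-4) = -137*(-3*1)*(-4) = -(-411)*(-4) = -137*12 = -1644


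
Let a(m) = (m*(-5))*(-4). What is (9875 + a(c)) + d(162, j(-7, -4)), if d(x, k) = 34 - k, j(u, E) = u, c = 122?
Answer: 12356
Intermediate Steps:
a(m) = 20*m (a(m) = -5*m*(-4) = 20*m)
(9875 + a(c)) + d(162, j(-7, -4)) = (9875 + 20*122) + (34 - 1*(-7)) = (9875 + 2440) + (34 + 7) = 12315 + 41 = 12356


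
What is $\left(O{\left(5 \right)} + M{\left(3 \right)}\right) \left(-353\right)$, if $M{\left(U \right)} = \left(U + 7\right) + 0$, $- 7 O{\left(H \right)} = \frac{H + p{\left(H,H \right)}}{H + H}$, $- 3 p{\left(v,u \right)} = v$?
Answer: $- \frac{73777}{21} \approx -3513.2$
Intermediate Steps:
$p{\left(v,u \right)} = - \frac{v}{3}$
$O{\left(H \right)} = - \frac{1}{21}$ ($O{\left(H \right)} = - \frac{\left(H - \frac{H}{3}\right) \frac{1}{H + H}}{7} = - \frac{\frac{2 H}{3} \frac{1}{2 H}}{7} = \left(- \frac{1}{7}\right) \frac{1}{3} = - \frac{1}{21}$)
$M{\left(U \right)} = 7 + U$ ($M{\left(U \right)} = \left(7 + U\right) + 0 = 7 + U$)
$\left(O{\left(5 \right)} + M{\left(3 \right)}\right) \left(-353\right) = \left(- \frac{1}{21} + \left(7 + 3\right)\right) \left(-353\right) = \left(- \frac{1}{21} + 10\right) \left(-353\right) = \frac{209}{21} \left(-353\right) = - \frac{73777}{21}$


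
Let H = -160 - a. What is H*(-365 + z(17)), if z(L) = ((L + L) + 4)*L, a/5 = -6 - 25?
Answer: -1405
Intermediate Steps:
a = -155 (a = 5*(-6 - 25) = 5*(-31) = -155)
z(L) = L*(4 + 2*L) (z(L) = (2*L + 4)*L = (4 + 2*L)*L = L*(4 + 2*L))
H = -5 (H = -160 - 1*(-155) = -160 + 155 = -5)
H*(-365 + z(17)) = -5*(-365 + 2*17*(2 + 17)) = -5*(-365 + 2*17*19) = -5*(-365 + 646) = -5*281 = -1405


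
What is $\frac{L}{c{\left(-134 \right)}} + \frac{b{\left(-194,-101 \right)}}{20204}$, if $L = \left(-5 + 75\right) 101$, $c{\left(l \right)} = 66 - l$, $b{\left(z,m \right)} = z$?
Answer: $\frac{3570087}{101020} \approx 35.34$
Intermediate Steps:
$L = 7070$ ($L = 70 \cdot 101 = 7070$)
$\frac{L}{c{\left(-134 \right)}} + \frac{b{\left(-194,-101 \right)}}{20204} = \frac{7070}{66 - -134} - \frac{194}{20204} = \frac{7070}{66 + 134} - \frac{97}{10102} = \frac{7070}{200} - \frac{97}{10102} = 7070 \cdot \frac{1}{200} - \frac{97}{10102} = \frac{707}{20} - \frac{97}{10102} = \frac{3570087}{101020}$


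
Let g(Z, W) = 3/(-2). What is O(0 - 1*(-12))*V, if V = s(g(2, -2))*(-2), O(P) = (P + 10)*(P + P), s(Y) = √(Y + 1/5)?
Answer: -528*I*√130/5 ≈ -1204.0*I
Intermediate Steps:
g(Z, W) = -3/2 (g(Z, W) = 3*(-½) = -3/2)
s(Y) = √(⅕ + Y) (s(Y) = √(Y + ⅕) = √(⅕ + Y))
O(P) = 2*P*(10 + P) (O(P) = (10 + P)*(2*P) = 2*P*(10 + P))
V = -I*√130/5 (V = (√(5 + 25*(-3/2))/5)*(-2) = (√(5 - 75/2)/5)*(-2) = (√(-65/2)/5)*(-2) = ((I*√130/2)/5)*(-2) = (I*√130/10)*(-2) = -I*√130/5 ≈ -2.2803*I)
O(0 - 1*(-12))*V = (2*(0 - 1*(-12))*(10 + (0 - 1*(-12))))*(-I*√130/5) = (2*(0 + 12)*(10 + (0 + 12)))*(-I*√130/5) = (2*12*(10 + 12))*(-I*√130/5) = (2*12*22)*(-I*√130/5) = 528*(-I*√130/5) = -528*I*√130/5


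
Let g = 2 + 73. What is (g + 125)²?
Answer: 40000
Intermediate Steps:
g = 75
(g + 125)² = (75 + 125)² = 200² = 40000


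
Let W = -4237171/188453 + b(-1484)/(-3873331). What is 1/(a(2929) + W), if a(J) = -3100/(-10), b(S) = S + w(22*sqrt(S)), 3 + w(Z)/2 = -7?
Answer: 729940846943/209869980199041 ≈ 0.0034781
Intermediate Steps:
w(Z) = -20 (w(Z) = -6 + 2*(-7) = -6 - 14 = -20)
b(S) = -20 + S (b(S) = S - 20 = -20 + S)
a(J) = 310 (a(J) = -3100*(-1/10) = 310)
W = -16411682353289/729940846943 (W = -4237171/188453 + (-20 - 1484)/(-3873331) = -4237171*1/188453 - 1504*(-1/3873331) = -4237171/188453 + 1504/3873331 = -16411682353289/729940846943 ≈ -22.484)
1/(a(2929) + W) = 1/(310 - 16411682353289/729940846943) = 1/(209869980199041/729940846943) = 729940846943/209869980199041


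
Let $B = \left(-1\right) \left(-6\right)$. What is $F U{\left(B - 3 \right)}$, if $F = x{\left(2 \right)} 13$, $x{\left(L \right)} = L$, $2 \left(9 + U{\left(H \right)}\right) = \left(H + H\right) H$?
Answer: $0$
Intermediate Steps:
$B = 6$
$U{\left(H \right)} = -9 + H^{2}$ ($U{\left(H \right)} = -9 + \frac{\left(H + H\right) H}{2} = -9 + \frac{2 H H}{2} = -9 + \frac{2 H^{2}}{2} = -9 + H^{2}$)
$F = 26$ ($F = 2 \cdot 13 = 26$)
$F U{\left(B - 3 \right)} = 26 \left(-9 + \left(6 - 3\right)^{2}\right) = 26 \left(-9 + 3^{2}\right) = 26 \left(-9 + 9\right) = 26 \cdot 0 = 0$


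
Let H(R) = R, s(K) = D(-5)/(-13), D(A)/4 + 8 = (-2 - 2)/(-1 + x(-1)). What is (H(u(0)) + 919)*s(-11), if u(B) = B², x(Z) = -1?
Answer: 22056/13 ≈ 1696.6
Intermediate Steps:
D(A) = -24 (D(A) = -32 + 4*((-2 - 2)/(-1 - 1)) = -32 + 4*(-4/(-2)) = -32 + 4*(-4*(-½)) = -32 + 4*2 = -32 + 8 = -24)
s(K) = 24/13 (s(K) = -24/(-13) = -24*(-1/13) = 24/13)
(H(u(0)) + 919)*s(-11) = (0² + 919)*(24/13) = (0 + 919)*(24/13) = 919*(24/13) = 22056/13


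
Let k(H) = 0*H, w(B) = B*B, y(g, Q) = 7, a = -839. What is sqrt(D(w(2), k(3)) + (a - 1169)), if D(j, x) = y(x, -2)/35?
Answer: I*sqrt(50195)/5 ≈ 44.808*I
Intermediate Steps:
w(B) = B**2
k(H) = 0
D(j, x) = 1/5 (D(j, x) = 7/35 = 7*(1/35) = 1/5)
sqrt(D(w(2), k(3)) + (a - 1169)) = sqrt(1/5 + (-839 - 1169)) = sqrt(1/5 - 2008) = sqrt(-10039/5) = I*sqrt(50195)/5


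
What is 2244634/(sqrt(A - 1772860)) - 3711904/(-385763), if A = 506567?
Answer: 530272/55109 - 320662*I*sqrt(1266293)/180899 ≈ 9.6222 - 1994.7*I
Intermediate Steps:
2244634/(sqrt(A - 1772860)) - 3711904/(-385763) = 2244634/(sqrt(506567 - 1772860)) - 3711904/(-385763) = 2244634/(sqrt(-1266293)) - 3711904*(-1/385763) = 2244634/((I*sqrt(1266293))) + 530272/55109 = 2244634*(-I*sqrt(1266293)/1266293) + 530272/55109 = -320662*I*sqrt(1266293)/180899 + 530272/55109 = 530272/55109 - 320662*I*sqrt(1266293)/180899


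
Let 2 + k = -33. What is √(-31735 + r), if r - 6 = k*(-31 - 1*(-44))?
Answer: 6*I*√894 ≈ 179.4*I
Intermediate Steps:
k = -35 (k = -2 - 33 = -35)
r = -449 (r = 6 - 35*(-31 - 1*(-44)) = 6 - 35*(-31 + 44) = 6 - 35*13 = 6 - 455 = -449)
√(-31735 + r) = √(-31735 - 449) = √(-32184) = 6*I*√894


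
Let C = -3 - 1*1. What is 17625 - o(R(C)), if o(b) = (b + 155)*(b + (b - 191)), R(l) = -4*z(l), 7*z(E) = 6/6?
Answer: 2317570/49 ≈ 47297.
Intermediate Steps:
C = -4 (C = -3 - 1 = -4)
z(E) = ⅐ (z(E) = (6/6)/7 = (6*(⅙))/7 = (⅐)*1 = ⅐)
R(l) = -4/7 (R(l) = -4*⅐ = -4/7)
o(b) = (-191 + 2*b)*(155 + b) (o(b) = (155 + b)*(b + (-191 + b)) = (155 + b)*(-191 + 2*b) = (-191 + 2*b)*(155 + b))
17625 - o(R(C)) = 17625 - (-29605 + 2*(-4/7)² + 119*(-4/7)) = 17625 - (-29605 + 2*(16/49) - 68) = 17625 - (-29605 + 32/49 - 68) = 17625 - 1*(-1453945/49) = 17625 + 1453945/49 = 2317570/49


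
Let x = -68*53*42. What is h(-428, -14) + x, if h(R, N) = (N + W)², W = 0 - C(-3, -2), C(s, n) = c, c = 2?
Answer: -151112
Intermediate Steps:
C(s, n) = 2
x = -151368 (x = -3604*42 = -151368)
W = -2 (W = 0 - 1*2 = 0 - 2 = -2)
h(R, N) = (-2 + N)² (h(R, N) = (N - 2)² = (-2 + N)²)
h(-428, -14) + x = (-2 - 14)² - 151368 = (-16)² - 151368 = 256 - 151368 = -151112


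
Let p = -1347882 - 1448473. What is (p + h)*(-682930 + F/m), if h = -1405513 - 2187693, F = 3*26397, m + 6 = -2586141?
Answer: 3761656920582294487/862049 ≈ 4.3636e+12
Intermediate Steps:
m = -2586147 (m = -6 - 2586141 = -2586147)
F = 79191
h = -3593206
p = -2796355
(p + h)*(-682930 + F/m) = (-2796355 - 3593206)*(-682930 + 79191/(-2586147)) = -6389561*(-682930 + 79191*(-1/2586147)) = -6389561*(-682930 - 26397/862049) = -6389561*(-588719149967/862049) = 3761656920582294487/862049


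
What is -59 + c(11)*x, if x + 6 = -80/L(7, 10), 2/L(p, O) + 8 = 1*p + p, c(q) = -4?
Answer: 925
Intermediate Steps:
L(p, O) = 2/(-8 + 2*p) (L(p, O) = 2/(-8 + (1*p + p)) = 2/(-8 + (p + p)) = 2/(-8 + 2*p))
x = -246 (x = -6 - 80/(1/(-4 + 7)) = -6 - 80/(1/3) = -6 - 80/1/3 = -6 - 80*3 = -6 - 240 = -246)
-59 + c(11)*x = -59 - 4*(-246) = -59 + 984 = 925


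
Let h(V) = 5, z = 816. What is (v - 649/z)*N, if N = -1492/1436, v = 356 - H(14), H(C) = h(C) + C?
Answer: -102329939/292944 ≈ -349.32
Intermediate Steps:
H(C) = 5 + C
v = 337 (v = 356 - (5 + 14) = 356 - 1*19 = 356 - 19 = 337)
N = -373/359 (N = -1492*1/1436 = -373/359 ≈ -1.0390)
(v - 649/z)*N = (337 - 649/816)*(-373/359) = (274343/816)*(-373/359) = -102329939/292944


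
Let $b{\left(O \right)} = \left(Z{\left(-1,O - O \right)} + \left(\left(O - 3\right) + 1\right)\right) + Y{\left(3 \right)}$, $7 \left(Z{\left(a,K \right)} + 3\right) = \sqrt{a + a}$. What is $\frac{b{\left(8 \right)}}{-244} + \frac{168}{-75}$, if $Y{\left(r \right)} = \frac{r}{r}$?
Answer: $- \frac{3441}{1525} - \frac{i \sqrt{2}}{1708} \approx -2.2564 - 0.00082799 i$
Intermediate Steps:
$Z{\left(a,K \right)} = -3 + \frac{\sqrt{2} \sqrt{a}}{7}$ ($Z{\left(a,K \right)} = -3 + \frac{\sqrt{a + a}}{7} = -3 + \frac{\sqrt{2 a}}{7} = -3 + \frac{\sqrt{2} \sqrt{a}}{7}$)
$Y{\left(r \right)} = 1$
$b{\left(O \right)} = -4 + O + \frac{i \sqrt{2}}{7}$ ($b{\left(O \right)} = \left(\left(-3 + \frac{\sqrt{2} \sqrt{-1}}{7}\right) + \left(\left(O - 3\right) + 1\right)\right) + 1 = \left(\left(-3 + \frac{\sqrt{2} i}{7}\right) + \left(\left(-3 + O\right) + 1\right)\right) + 1 = \left(\left(-3 + \frac{i \sqrt{2}}{7}\right) + \left(-2 + O\right)\right) + 1 = \left(-5 + O + \frac{i \sqrt{2}}{7}\right) + 1 = -4 + O + \frac{i \sqrt{2}}{7}$)
$\frac{b{\left(8 \right)}}{-244} + \frac{168}{-75} = \frac{-4 + 8 + \frac{i \sqrt{2}}{7}}{-244} + \frac{168}{-75} = \left(4 + \frac{i \sqrt{2}}{7}\right) \left(- \frac{1}{244}\right) + 168 \left(- \frac{1}{75}\right) = \left(- \frac{1}{61} - \frac{i \sqrt{2}}{1708}\right) - \frac{56}{25} = - \frac{3441}{1525} - \frac{i \sqrt{2}}{1708}$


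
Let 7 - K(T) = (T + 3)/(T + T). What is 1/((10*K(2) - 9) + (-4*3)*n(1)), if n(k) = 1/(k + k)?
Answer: 2/85 ≈ 0.023529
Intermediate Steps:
n(k) = 1/(2*k)
K(T) = 7 - (3 + T)/(2*T) (K(T) = 7 - (T + 3)/(T + T) = 7 - (3 + T)/(2*T))
1/((10*K(2) - 9) + (-4*3)*n(1)) = 1/((10*((½)*(-3 + 13*2)/2) - 9) + (-4*3)*((½)/1)) = 1/((10*((½)*(½)*(-3 + 26)) - 9) - 6) = 1/((10*((½)*(½)*23) - 9) - 12*½) = 1/((10*(23/4) - 9) - 6) = 1/((115/2 - 9) - 6) = 1/(97/2 - 6) = 1/(85/2) = 2/85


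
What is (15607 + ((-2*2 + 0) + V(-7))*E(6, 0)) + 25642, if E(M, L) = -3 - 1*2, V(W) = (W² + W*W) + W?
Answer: 40814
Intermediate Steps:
V(W) = W + 2*W² (V(W) = (W² + W²) + W = 2*W² + W = W + 2*W²)
E(M, L) = -5 (E(M, L) = -3 - 2 = -5)
(15607 + ((-2*2 + 0) + V(-7))*E(6, 0)) + 25642 = (15607 + ((-2*2 + 0) - 7*(1 + 2*(-7)))*(-5)) + 25642 = (15607 + ((-4 + 0) - 7*(1 - 14))*(-5)) + 25642 = (15607 + (-4 - 7*(-13))*(-5)) + 25642 = (15607 + (-4 + 91)*(-5)) + 25642 = (15607 + 87*(-5)) + 25642 = (15607 - 435) + 25642 = 15172 + 25642 = 40814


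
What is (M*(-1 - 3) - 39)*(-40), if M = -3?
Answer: 1080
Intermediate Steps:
(M*(-1 - 3) - 39)*(-40) = (-3*(-1 - 3) - 39)*(-40) = (-3*(-4) - 39)*(-40) = (12 - 39)*(-40) = -27*(-40) = 1080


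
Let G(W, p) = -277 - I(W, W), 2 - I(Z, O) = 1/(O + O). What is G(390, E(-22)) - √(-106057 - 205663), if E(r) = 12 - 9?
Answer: -217619/780 - 2*I*√77930 ≈ -279.0 - 558.32*I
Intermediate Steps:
E(r) = 3
I(Z, O) = 2 - 1/(2*O) (I(Z, O) = 2 - 1/(O + O) = 2 - 1/(2*O))
G(W, p) = -279 + 1/(2*W) (G(W, p) = -277 - (2 - 1/(2*W)) = -277 + (-2 + 1/(2*W)) = -279 + 1/(2*W))
G(390, E(-22)) - √(-106057 - 205663) = (-279 + (½)/390) - √(-106057 - 205663) = (-279 + (½)*(1/390)) - √(-311720) = (-279 + 1/780) - 2*I*√77930 = -217619/780 - 2*I*√77930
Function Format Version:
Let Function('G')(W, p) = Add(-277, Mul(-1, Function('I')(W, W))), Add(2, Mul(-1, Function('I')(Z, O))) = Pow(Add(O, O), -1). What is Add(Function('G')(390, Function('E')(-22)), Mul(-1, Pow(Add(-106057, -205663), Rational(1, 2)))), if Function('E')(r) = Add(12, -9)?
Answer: Add(Rational(-217619, 780), Mul(-2, I, Pow(77930, Rational(1, 2)))) ≈ Add(-279.00, Mul(-558.32, I))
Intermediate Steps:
Function('E')(r) = 3
Function('I')(Z, O) = Add(2, Mul(Rational(-1, 2), Pow(O, -1))) (Function('I')(Z, O) = Add(2, Mul(-1, Pow(Add(O, O), -1))) = Add(2, Mul(-1, Pow(Mul(2, O), -1))) = Add(2, Mul(-1, Mul(Rational(1, 2), Pow(O, -1)))) = Add(2, Mul(Rational(-1, 2), Pow(O, -1))))
Function('G')(W, p) = Add(-279, Mul(Rational(1, 2), Pow(W, -1))) (Function('G')(W, p) = Add(-277, Mul(-1, Add(2, Mul(Rational(-1, 2), Pow(W, -1))))) = Add(-277, Add(-2, Mul(Rational(1, 2), Pow(W, -1)))) = Add(-279, Mul(Rational(1, 2), Pow(W, -1))))
Add(Function('G')(390, Function('E')(-22)), Mul(-1, Pow(Add(-106057, -205663), Rational(1, 2)))) = Add(Add(-279, Mul(Rational(1, 2), Pow(390, -1))), Mul(-1, Pow(Add(-106057, -205663), Rational(1, 2)))) = Add(Add(-279, Mul(Rational(1, 2), Rational(1, 390))), Mul(-1, Pow(-311720, Rational(1, 2)))) = Add(Add(-279, Rational(1, 780)), Mul(-1, Mul(2, I, Pow(77930, Rational(1, 2))))) = Add(Rational(-217619, 780), Mul(-2, I, Pow(77930, Rational(1, 2))))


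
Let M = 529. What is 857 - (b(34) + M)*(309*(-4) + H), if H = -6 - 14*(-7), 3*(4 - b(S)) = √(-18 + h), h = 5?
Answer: 610609 - 1144*I*√13/3 ≈ 6.1061e+5 - 1374.9*I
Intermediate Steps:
b(S) = 4 - I*√13/3 (b(S) = 4 - √(-18 + 5)/3 = 4 - I*√13/3)
H = 92 (H = -6 + 98 = 92)
857 - (b(34) + M)*(309*(-4) + H) = 857 - ((4 - I*√13/3) + 529)*(309*(-4) + 92) = 857 - (533 - I*√13/3)*(-1236 + 92) = 857 - (533 - I*√13/3)*(-1144) = 857 - (-609752 + 1144*I*√13/3) = 857 + (609752 - 1144*I*√13/3) = 610609 - 1144*I*√13/3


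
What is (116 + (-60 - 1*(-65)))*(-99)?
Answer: -11979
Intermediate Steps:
(116 + (-60 - 1*(-65)))*(-99) = (116 + (-60 + 65))*(-99) = (116 + 5)*(-99) = 121*(-99) = -11979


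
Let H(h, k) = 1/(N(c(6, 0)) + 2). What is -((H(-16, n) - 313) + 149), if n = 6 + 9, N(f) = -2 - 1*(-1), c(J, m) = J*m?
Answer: 163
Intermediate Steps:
N(f) = -1 (N(f) = -2 + 1 = -1)
n = 15
H(h, k) = 1 (H(h, k) = 1/(-1 + 2) = 1/1 = 1)
-((H(-16, n) - 313) + 149) = -((1 - 313) + 149) = -(-312 + 149) = -1*(-163) = 163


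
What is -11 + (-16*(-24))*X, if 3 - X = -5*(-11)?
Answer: -19979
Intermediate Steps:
X = -52 (X = 3 - (-5)*(-11) = 3 - 1*55 = 3 - 55 = -52)
-11 + (-16*(-24))*X = -11 - 16*(-24)*(-52) = -11 + 384*(-52) = -11 - 19968 = -19979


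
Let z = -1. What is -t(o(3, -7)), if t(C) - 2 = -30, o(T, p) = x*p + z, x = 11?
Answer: 28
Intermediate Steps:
o(T, p) = -1 + 11*p (o(T, p) = 11*p - 1 = -1 + 11*p)
t(C) = -28 (t(C) = 2 - 30 = -28)
-t(o(3, -7)) = -1*(-28) = 28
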